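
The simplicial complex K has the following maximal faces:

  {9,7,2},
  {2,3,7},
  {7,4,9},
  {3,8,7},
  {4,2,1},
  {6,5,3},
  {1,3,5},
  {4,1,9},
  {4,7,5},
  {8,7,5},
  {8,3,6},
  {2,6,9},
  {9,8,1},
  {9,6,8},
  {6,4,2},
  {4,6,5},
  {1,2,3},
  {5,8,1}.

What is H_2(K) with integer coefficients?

Fix the vertex order 1 < 2 < 3 < 4 < 5 < 6 < 7 < 8 < 9 and write every simplex with vertices in increasing order. Then dim K = 2 and the simplices of K are:

  0-simplices (9): [1], [2], [3], [4], [5], [6], [7], [8], [9]
  1-simplices (27): (27 of them)
  2-simplices (18): [1,2,3], [1,2,4], [1,3,5], [1,4,9], [1,5,8], [1,8,9], [2,3,7], [2,4,6], [2,6,9], [2,7,9], [3,5,6], [3,6,8], [3,7,8], [4,5,6], [4,5,7], [4,7,9], [5,7,8], [6,8,9]

Hence C_0 ≅ Z^9, C_1 ≅ Z^27, C_2 ≅ Z^18.

The boundary map ∂_1: C_1 → C_0 is given by ∂[p,q] = [q] − [p].
This gives a 9×27 integer matrix of rank 8; reducing to Smith normal form yields diagonal entries (1,1,1,1,1,1,1,1).

Boundary ∂_2: C_2 → C_1 acts by ∂[p,q,r] = [q,r] − [p,r] + [p,q]. For instance
  ∂[4,5,7] = [5,7] − [4,7] + [4,5],
  ∂[3,5,6] = [5,6] − [3,6] + [3,5].
As a 27×18 matrix over Z this has rank 18, with invariant factors (1,1,1,1,1,1,1,1,1,1,1,1,1,1,1,1,1,2).

From H_k ≅ ker(∂_k) / im(∂_{k+1}) we obtain:

  H_2: rank ker ∂_2 − rank ∂_3 = (18 − 18) − 0 = 0, and there is no ∂_3, so H_2 ≅ 0.

H_2 ≅ 0.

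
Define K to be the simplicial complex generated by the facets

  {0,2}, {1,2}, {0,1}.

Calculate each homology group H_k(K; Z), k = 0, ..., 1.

K has 3 vertices, 3 edges.
rank ∂_0 = 0, rank ∂_1 = 2 ⇒ b_0 = 3 − 0 − 2 = 1; all invariant factors of ∂_1 are 1 so no torsion. So H_0 ≅ Z.
rank ∂_1 = 2, rank ∂_2 = 0 ⇒ b_1 = 3 − 2 − 0 = 1. So H_1 ≅ Z.

H_0 = Z,  H_1 = Z.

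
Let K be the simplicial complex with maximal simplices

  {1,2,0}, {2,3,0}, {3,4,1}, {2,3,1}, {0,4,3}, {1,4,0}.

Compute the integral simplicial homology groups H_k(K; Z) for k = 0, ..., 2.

H_0 ≅ Z,  H_1 = 0,  H_2 ≅ Z.

Take the total order 0 < 1 < 2 < 3 < 4 on the vertex set. Then K (dimension 2) consists of the simplices:

  0-simplices (5): [0], [1], [2], [3], [4]
  1-simplices (9): [0,1], [0,2], [0,3], [0,4], [1,2], [1,3], [1,4], [2,3], [3,4]
  2-simplices (6): [0,1,2], [0,1,4], [0,2,3], [0,3,4], [1,2,3], [1,3,4]

so the chain groups are C_0 ≅ Z^5, C_1 ≅ Z^9, C_2 ≅ Z^6.

The boundary map ∂_1: C_1 → C_0 maps an edge to its endpoints' difference, ∂[p,q] = q − p. For instance
  ∂[1,4] = [4] − [1].
As a 5×9 matrix over Z this has rank 4, with invariant factors (1,1,1,1).

∂_2: C_2 → C_1 sends each 2-simplex [p,q,r] to [q,r] − [p,r] + [p,q]. For instance
  ∂[0,1,4] = [1,4] − [0,4] + [0,1],
  ∂[0,2,3] = [2,3] − [0,3] + [0,2].
This gives a 9×6 integer matrix of rank 5; reducing to Smith normal form yields diagonal entries (1,1,1,1,1).

Reading off H_k = ker ∂_k / im ∂_{k+1}:

  H_0: rank C_0 − rank ∂_1 = 5 − 4 = 1, and the invariant factors of ∂_1 are all 1, so H_0 ≅ Z.
  H_1: rank ker ∂_1 − rank ∂_2 = (9 − 4) − 5 = 0, and the invariant factors of ∂_2 are all 1, so H_1 ≅ 0.
  H_2: rank ker ∂_2 − rank ∂_3 = (6 − 5) − 0 = 1, and there is no ∂_3, so H_2 ≅ Z.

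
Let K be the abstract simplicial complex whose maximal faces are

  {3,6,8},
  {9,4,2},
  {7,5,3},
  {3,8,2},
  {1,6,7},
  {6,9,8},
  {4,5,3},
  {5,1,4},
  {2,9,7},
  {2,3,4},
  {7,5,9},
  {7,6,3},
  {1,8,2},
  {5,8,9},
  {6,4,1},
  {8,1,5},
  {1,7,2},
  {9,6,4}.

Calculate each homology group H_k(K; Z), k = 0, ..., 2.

We work with the vertex ordering 1 < 2 < 3 < 4 < 5 < 6 < 7 < 8 < 9. The simplices of K, each written with vertices in increasing order, are:

  0-simplices (9): [1], [2], [3], [4], [5], [6], [7], [8], [9]
  1-simplices (27): (27 of them)
  2-simplices (18): [1,2,7], [1,2,8], [1,4,5], [1,4,6], [1,5,8], [1,6,7], [2,3,4], [2,3,8], [2,4,9], [2,7,9], [3,4,5], [3,5,7], [3,6,7], [3,6,8], [4,6,9], [5,7,9], [5,8,9], [6,8,9]

Hence C_0 ≅ Z^9, C_1 ≅ Z^27, C_2 ≅ Z^18.

Boundary ∂_1: C_1 → C_0 sends each edge [p,q] (with p < q) to q − p. For instance
  ∂[3,7] = [7] − [3].
The 9×27 boundary matrix has rank 8 and Smith normal form diag(1,1,1,1,1,1,1,1).

∂_2: C_2 → C_1 sends each 2-simplex [p,q,r] to [q,r] − [p,r] + [p,q]. For instance
  ∂[6,8,9] = [8,9] − [6,9] + [6,8],
  ∂[1,6,7] = [6,7] − [1,7] + [1,6].
As a 27×18 matrix over Z this has rank 17, with invariant factors (1,1,1,1,1,1,1,1,1,1,1,1,1,1,1,1,1).

Now H_k = ker ∂_k / im ∂_{k+1}, so:

  H_0: rank C_0 − rank ∂_1 = 9 − 8 = 1, and the invariant factors of ∂_1 are all 1, so H_0 = Z.
  H_1: rank ker ∂_1 − rank ∂_2 = (27 − 8) − 17 = 2, and the invariant factors of ∂_2 are all 1, so H_1 = Z^2.
  H_2: rank ker ∂_2 − rank ∂_3 = (18 − 17) − 0 = 1, and there is no ∂_3, so H_2 = Z.

As a check, the Euler characteristic is 9 − 27 + 18 = 0, which agrees with 1 − 2 + 1 = 0.

H_0 = Z,  H_1 = Z^2,  H_2 = Z.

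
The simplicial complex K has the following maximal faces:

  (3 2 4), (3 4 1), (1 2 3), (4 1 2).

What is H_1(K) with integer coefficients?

Take the total order 1 < 2 < 3 < 4 on the vertex set. Then K (dimension 2) consists of the simplices:

  0-simplices (4): [1], [2], [3], [4]
  1-simplices (6): [1,2], [1,3], [1,4], [2,3], [2,4], [3,4]
  2-simplices (4): [1,2,3], [1,2,4], [1,3,4], [2,3,4]

giving chain groups C_0 ≅ Z^4, C_1 ≅ Z^6, C_2 ≅ Z^4.

Boundary ∂_1: C_1 → C_0 sends each edge [p,q] (with p < q) to q − p. For instance
  ∂[3,4] = [4] − [3].
This gives a 4×6 integer matrix of rank 3; reducing to Smith normal form yields diagonal entries (1,1,1).

The boundary map ∂_2: C_2 → C_1 acts by ∂[p,q,r] = [q,r] − [p,r] + [p,q]. For instance
  ∂[2,3,4] = [3,4] − [2,4] + [2,3],
  ∂[1,2,4] = [2,4] − [1,4] + [1,2].
This gives a 6×4 integer matrix of rank 3; reducing to Smith normal form yields diagonal entries (1,1,1).

From H_k ≅ ker(∂_k) / im(∂_{k+1}) we obtain:

  H_1: rank ker ∂_1 − rank ∂_2 = (6 − 3) − 3 = 0, and the invariant factors of ∂_2 are all 1, so H_1 = 0.

(K is a triangulation of the 2-sphere S^2.)

H_1 ≅ 0.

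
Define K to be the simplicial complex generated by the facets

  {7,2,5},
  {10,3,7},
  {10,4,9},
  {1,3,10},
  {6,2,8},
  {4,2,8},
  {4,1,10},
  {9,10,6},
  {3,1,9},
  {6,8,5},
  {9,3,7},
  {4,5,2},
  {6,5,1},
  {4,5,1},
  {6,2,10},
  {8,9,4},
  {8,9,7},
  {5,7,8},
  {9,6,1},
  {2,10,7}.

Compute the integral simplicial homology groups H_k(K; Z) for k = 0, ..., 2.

Order the vertices as 1 < 2 < 3 < 4 < 5 < 6 < 7 < 8 < 9 < 10. Listing each simplex with vertices in this order, K has dimension 2 with simplices:

  0-simplices (10): [1], [2], [3], [4], [5], [6], [7], [8], [9], [10]
  1-simplices (30): (30 of them)
  2-simplices (20): (20 of them)

giving chain groups C_0 ≅ Z^10, C_1 ≅ Z^30, C_2 ≅ Z^20.

∂_1: C_1 → C_0 maps an edge to its endpoints' difference, ∂[p,q] = q − p. For instance
  ∂[7,9] = [9] − [7].
The 10×30 boundary matrix has rank 9 and Smith normal form diag(1,1,1,1,1,1,1,1,1).

Boundary ∂_2: C_2 → C_1 sends each 2-simplex [p,q,r] to [q,r] − [p,r] + [p,q]. For instance
  ∂[2,5,7] = [5,7] − [2,7] + [2,5],
  ∂[2,4,8] = [4,8] − [2,8] + [2,4].
This gives a 30×20 integer matrix of rank 20; reducing to Smith normal form yields diagonal entries (1,1,1,1,1,1,1,1,1,1,1,1,1,1,1,1,1,1,1,2).

Now H_k = ker ∂_k / im ∂_{k+1}, so:

  H_0: rank C_0 − rank ∂_1 = 10 − 9 = 1, and the invariant factors of ∂_1 are all 1, so H_0 = Z.
  H_1: rank ker ∂_1 − rank ∂_2 = (30 − 9) − 20 = 1, and ∂_2 has invariant factor 2 > 1, so H_1 = Z ⊕ Z/2.
  H_2: rank ker ∂_2 − rank ∂_3 = (20 − 20) − 0 = 0, and there is no ∂_3, so H_2 = 0.

H_0 ≅ Z,  H_1 ≅ Z ⊕ Z/2,  H_2 = 0.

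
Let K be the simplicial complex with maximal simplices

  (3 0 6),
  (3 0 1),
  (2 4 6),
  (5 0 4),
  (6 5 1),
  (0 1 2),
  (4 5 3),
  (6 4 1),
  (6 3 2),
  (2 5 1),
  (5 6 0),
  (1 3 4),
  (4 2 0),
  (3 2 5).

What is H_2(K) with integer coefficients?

H_2 ≅ Z.

Take the total order 0 < 1 < 2 < 3 < 4 < 5 < 6 on the vertex set. Then K (dimension 2) consists of the simplices:

  0-simplices (7): [0], [1], [2], [3], [4], [5], [6]
  1-simplices (21): [0,1], [0,2], [0,3], [0,4], [0,5], [0,6], [1,2], [1,3], [1,4], [1,5], [1,6], [2,3], [2,4], [2,5], [2,6], [3,4], [3,5], [3,6], [4,5], [4,6], [5,6]
  2-simplices (14): [0,1,2], [0,1,3], [0,2,4], [0,3,6], [0,4,5], [0,5,6], [1,2,5], [1,3,4], [1,4,6], [1,5,6], [2,3,5], [2,3,6], [2,4,6], [3,4,5]

giving chain groups C_0 ≅ Z^7, C_1 ≅ Z^21, C_2 ≅ Z^14.

The boundary map ∂_1: C_1 → C_0 sends each edge [p,q] (with p < q) to q − p. For instance
  ∂[0,5] = [5] − [0].
This gives a 7×21 integer matrix of rank 6; reducing to Smith normal form yields diagonal entries (1,1,1,1,1,1).

∂_2: C_2 → C_1 sends each 2-simplex [p,q,r] to [q,r] − [p,r] + [p,q]. For instance
  ∂[0,3,6] = [3,6] − [0,6] + [0,3],
  ∂[0,4,5] = [4,5] − [0,5] + [0,4].
The resulting 21×14 matrix has rank 13, and its Smith normal form has invariant factors (1,1,1,1,1,1,1,1,1,1,1,1,1).

Now H_k = ker ∂_k / im ∂_{k+1}, so:

  H_2: rank ker ∂_2 − rank ∂_3 = (14 − 13) − 0 = 1, and there is no ∂_3, so H_2 ≅ Z.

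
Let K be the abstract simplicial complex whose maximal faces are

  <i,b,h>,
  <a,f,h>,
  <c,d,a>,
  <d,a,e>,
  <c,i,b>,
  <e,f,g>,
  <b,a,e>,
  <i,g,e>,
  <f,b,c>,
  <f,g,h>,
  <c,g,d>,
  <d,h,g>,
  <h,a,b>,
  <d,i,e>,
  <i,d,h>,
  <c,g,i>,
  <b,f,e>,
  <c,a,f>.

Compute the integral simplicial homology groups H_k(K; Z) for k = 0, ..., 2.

K has 9 vertices, 27 edges, 18 triangles.
rank ∂_0 = 0, rank ∂_1 = 8 ⇒ b_0 = 9 − 0 − 8 = 1; all invariant factors of ∂_1 are 1 so no torsion. So H_0 = Z.
rank ∂_1 = 8, rank ∂_2 = 18 ⇒ b_1 = 27 − 8 − 18 = 1; ∂_2 has invariant factor(s) [2] giving torsion. So H_1 = Z ⊕ Z/2.
rank ∂_2 = 18, rank ∂_3 = 0 ⇒ b_2 = 18 − 18 − 0 = 0. So H_2 = 0.

H_0 ≅ Z,  H_1 ≅ Z ⊕ Z/2,  H_2 = 0.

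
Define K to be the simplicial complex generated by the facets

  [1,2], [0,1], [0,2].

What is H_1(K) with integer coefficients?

H_1 ≅ Z.

Take the total order 0 < 1 < 2 on the vertex set. Then K (dimension 1) consists of the simplices:

  0-simplices (3): [0], [1], [2]
  1-simplices (3): [0,1], [0,2], [1,2]

giving chain groups C_0 ≅ Z^3, C_1 ≅ Z^3.

Boundary ∂_1: C_1 → C_0 sends each edge [p,q] (with p < q) to q − p. For instance
  ∂[0,2] = [2] − [0].
This gives a 3×3 integer matrix of rank 2; reducing to Smith normal form yields diagonal entries (1,1).

Now H_k = ker ∂_k / im ∂_{k+1}, so:

  H_1: rank ker ∂_1 − rank ∂_2 = (3 − 2) − 0 = 1, and there is no ∂_2, so H_1 ≅ Z.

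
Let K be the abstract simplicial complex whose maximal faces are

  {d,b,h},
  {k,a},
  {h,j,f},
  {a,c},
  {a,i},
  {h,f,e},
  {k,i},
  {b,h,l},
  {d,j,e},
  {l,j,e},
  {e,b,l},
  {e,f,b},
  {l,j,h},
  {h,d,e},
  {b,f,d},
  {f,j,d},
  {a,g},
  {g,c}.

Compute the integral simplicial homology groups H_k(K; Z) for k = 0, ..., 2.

H_0 ≅ Z^2,  H_1 ≅ Z^2 ⊕ Z/2Z,  H_2 = 0.

We work with the vertex ordering a < b < c < d < e < f < g < h < i < j < k < l. The simplices of K, each written with vertices in increasing order, are:

  0-simplices (12): a, b, c, d, e, f, g, h, i, j, k, l
  1-simplices (24): ac, ag, ai, ak, bd, be, bf, bh, bl, cg, de, df, dh, dj, ef, eh, ej, el, fh, fj, hj, hl, ik, jl
  2-simplices (12): bdf, bdh, bef, bel, bhl, deh, dej, dfj, efh, ejl, fhj, hjl

so the chain groups are C_0 ≅ Z^12, C_1 ≅ Z^24, C_2 ≅ Z^12.

The boundary map ∂_1: C_1 → C_0 maps an edge to its endpoints' difference, ∂[p,q] = q − p. For instance
  ∂bl = l − b.
This gives a 12×24 integer matrix of rank 10; reducing to Smith normal form yields diagonal entries (1,1,1,1,1,1,1,1,1,1).

Boundary ∂_2: C_2 → C_1 acts by ∂[p,q,r] = [q,r] − [p,r] + [p,q]. For instance
  ∂dej = ej − dj + de,
  ∂hjl = jl − hl + hj.
The resulting 24×12 matrix has rank 12, and its Smith normal form has invariant factors (1,1,1,1,1,1,1,1,1,1,1,2).

From H_k ≅ ker(∂_k) / im(∂_{k+1}) we obtain:

  H_0: rank C_0 − rank ∂_1 = 12 − 10 = 2, and the invariant factors of ∂_1 are all 1, so H_0 ≅ Z^2.
  H_1: rank ker ∂_1 − rank ∂_2 = (24 − 10) − 12 = 2, and ∂_2 has invariant factor 2 > 1, so H_1 ≅ Z^2 ⊕ Z/2Z.
  H_2: rank ker ∂_2 − rank ∂_3 = (12 − 12) − 0 = 0, and there is no ∂_3, so H_2 ≅ 0.

(K is a triangulation of the disjoint union of a wedge of 2 circles and the real projective plane RP^2.)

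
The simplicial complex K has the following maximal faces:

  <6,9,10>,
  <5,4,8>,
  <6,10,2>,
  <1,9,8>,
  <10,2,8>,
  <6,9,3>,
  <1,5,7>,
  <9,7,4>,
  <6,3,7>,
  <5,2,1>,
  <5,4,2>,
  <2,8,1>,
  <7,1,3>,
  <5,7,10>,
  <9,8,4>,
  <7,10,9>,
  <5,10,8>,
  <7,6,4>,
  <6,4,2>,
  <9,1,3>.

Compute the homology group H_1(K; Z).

H_1 = Z × Z/2.

K has 10 vertices, 30 edges, 20 triangles.
rank ∂_1 = 9, rank ∂_2 = 20 ⇒ b_1 = 30 − 9 − 20 = 1; ∂_2 has invariant factor(s) [2] giving torsion. So H_1 ≅ Z × Z/2.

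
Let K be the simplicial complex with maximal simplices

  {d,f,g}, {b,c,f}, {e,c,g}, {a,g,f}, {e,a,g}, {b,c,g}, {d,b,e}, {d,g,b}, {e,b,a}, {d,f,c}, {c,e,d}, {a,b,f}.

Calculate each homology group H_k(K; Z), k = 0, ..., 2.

H_0 = Z,  H_1 = Z/2Z,  H_2 = 0.

We work with the vertex ordering a < b < c < d < e < f < g. The simplices of K, each written with vertices in increasing order, are:

  0-simplices (7): a, b, c, d, e, f, g
  1-simplices (18): ab, ae, af, ag, bc, bd, be, bf, bg, cd, ce, cf, cg, de, df, dg, eg, fg
  2-simplices (12): abe, abf, aeg, afg, bcf, bcg, bde, bdg, cde, cdf, ceg, dfg

giving chain groups C_0 ≅ Z^7, C_1 ≅ Z^18, C_2 ≅ Z^12.

Boundary ∂_1: C_1 → C_0 maps an edge to its endpoints' difference, ∂[p,q] = q − p.
The resulting 7×18 matrix has rank 6, and its Smith normal form has invariant factors (1,1,1,1,1,1).

The boundary map ∂_2: C_2 → C_1 maps a triangle to the signed sum of its edges. For instance
  ∂bdg = dg − bg + bd,
  ∂bcf = cf − bf + bc.
The resulting 18×12 matrix has rank 12, and its Smith normal form has invariant factors (1,1,1,1,1,1,1,1,1,1,1,2).

Computing H_k = (kernel of ∂_k) / (image of ∂_{k+1}):

  H_0: rank C_0 − rank ∂_1 = 7 − 6 = 1, and the invariant factors of ∂_1 are all 1, so H_0 = Z.
  H_1: rank ker ∂_1 − rank ∂_2 = (18 − 6) − 12 = 0, and ∂_2 has invariant factor 2 > 1, so H_1 = Z/2Z.
  H_2: rank ker ∂_2 − rank ∂_3 = (12 − 12) − 0 = 0, and there is no ∂_3, so H_2 = 0.

As a check, the Euler characteristic is 7 − 18 + 12 = 1, which agrees with 1 − 0 + 0 = 1.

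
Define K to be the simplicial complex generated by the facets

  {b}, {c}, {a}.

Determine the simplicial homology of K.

Fix the vertex order a < b < c and write every simplex with vertices in increasing order. Then dim K = 0 and the simplices of K are:

  0-simplices (3): a, b, c

Hence C_0 ≅ Z^3.

Reading off H_k = ker ∂_k / im ∂_{k+1}:

  H_0: rank C_0 − rank ∂_1 = 3 − 0 = 3, and there is no ∂_1, so H_0 ≅ Z^3.

H_0 = Z^3.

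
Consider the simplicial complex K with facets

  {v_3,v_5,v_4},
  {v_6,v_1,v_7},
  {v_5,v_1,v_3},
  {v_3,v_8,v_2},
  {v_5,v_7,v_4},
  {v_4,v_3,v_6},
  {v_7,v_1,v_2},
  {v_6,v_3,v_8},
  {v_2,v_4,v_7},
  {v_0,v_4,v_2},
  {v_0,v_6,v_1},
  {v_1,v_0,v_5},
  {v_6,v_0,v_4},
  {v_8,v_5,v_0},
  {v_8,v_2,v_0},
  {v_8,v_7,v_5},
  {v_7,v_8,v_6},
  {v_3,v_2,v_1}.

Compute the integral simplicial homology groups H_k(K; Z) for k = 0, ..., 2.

We work with the vertex ordering v_0 < v_1 < v_2 < v_3 < v_4 < v_5 < v_6 < v_7 < v_8. The simplices of K, each written with vertices in increasing order, are:

  0-simplices (9): [v_0], [v_1], [v_2], [v_3], [v_4], [v_5], [v_6], [v_7], [v_8]
  1-simplices (27): (27 of them)
  2-simplices (18): (18 of them)

Hence C_0 ≅ Z^9, C_1 ≅ Z^27, C_2 ≅ Z^18.

The boundary map ∂_1: C_1 → C_0 maps an edge to its endpoints' difference, ∂[p,q] = q − p.
As a 9×27 matrix over Z this has rank 8, with invariant factors (1,1,1,1,1,1,1,1).

Boundary ∂_2: C_2 → C_1 sends each 2-simplex [p,q,r] to [q,r] − [p,r] + [p,q]. For instance
  ∂[v_1,v_6,v_7] = [v_6,v_7] − [v_1,v_7] + [v_1,v_6],
  ∂[v_6,v_7,v_8] = [v_7,v_8] − [v_6,v_8] + [v_6,v_7].
The 27×18 boundary matrix has rank 17 and Smith normal form diag(1,1,1,1,1,1,1,1,1,1,1,1,1,1,1,1,1).

Now H_k = ker ∂_k / im ∂_{k+1}, so:

  H_0: rank C_0 − rank ∂_1 = 9 − 8 = 1, and the invariant factors of ∂_1 are all 1, so H_0 = Z.
  H_1: rank ker ∂_1 − rank ∂_2 = (27 − 8) − 17 = 2, and the invariant factors of ∂_2 are all 1, so H_1 = Z^2.
  H_2: rank ker ∂_2 − rank ∂_3 = (18 − 17) − 0 = 1, and there is no ∂_3, so H_2 = Z.

As a check, the Euler characteristic is 9 − 27 + 18 = 0, which agrees with 1 − 2 + 1 = 0.

H_0 ≅ Z,  H_1 ≅ Z^2,  H_2 ≅ Z.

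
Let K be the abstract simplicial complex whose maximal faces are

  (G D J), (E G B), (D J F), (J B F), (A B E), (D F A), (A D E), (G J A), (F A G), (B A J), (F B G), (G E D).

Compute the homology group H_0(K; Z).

H_0 ≅ Z.

Order the vertices as A < B < D < E < F < G < J. Listing each simplex with vertices in this order, K has dimension 2 with simplices:

  0-simplices (7): A, B, D, E, F, G, J
  1-simplices (18): AB, AD, AE, AF, AG, AJ, BE, BF, BG, BJ, DE, DF, DG, DJ, EG, FG, FJ, GJ
  2-simplices (12): ABE, ABJ, ADE, ADF, AFG, AGJ, BEG, BFG, BFJ, DEG, DFJ, DGJ

Hence C_0 ≅ Z^7, C_1 ≅ Z^18, C_2 ≅ Z^12.

Boundary ∂_1: C_1 → C_0 maps an edge to its endpoints' difference, ∂[p,q] = q − p. For instance
  ∂DG = G − D.
This gives a 7×18 integer matrix of rank 6; reducing to Smith normal form yields diagonal entries (1,1,1,1,1,1).

The boundary map ∂_2: C_2 → C_1 maps a triangle to the signed sum of its edges. For instance
  ∂ABJ = BJ − AJ + AB,
  ∂DFJ = FJ − DJ + DF.
The 18×12 boundary matrix has rank 12 and Smith normal form diag(1,1,1,1,1,1,1,1,1,1,1,2).

From H_k ≅ ker(∂_k) / im(∂_{k+1}) we obtain:

  H_0: rank C_0 − rank ∂_1 = 7 − 6 = 1, and the invariant factors of ∂_1 are all 1, so H_0 ≅ Z.

(K is a triangulation of the real projective plane RP^2.)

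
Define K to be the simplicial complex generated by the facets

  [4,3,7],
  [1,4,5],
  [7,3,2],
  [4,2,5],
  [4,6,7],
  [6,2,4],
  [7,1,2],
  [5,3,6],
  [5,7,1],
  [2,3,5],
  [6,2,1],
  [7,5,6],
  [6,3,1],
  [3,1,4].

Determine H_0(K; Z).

Order the vertices as 1 < 2 < 3 < 4 < 5 < 6 < 7. Listing each simplex with vertices in this order, K has dimension 2 with simplices:

  0-simplices (7): [1], [2], [3], [4], [5], [6], [7]
  1-simplices (21): [1,2], [1,3], [1,4], [1,5], [1,6], [1,7], [2,3], [2,4], [2,5], [2,6], [2,7], [3,4], [3,5], [3,6], [3,7], [4,5], [4,6], [4,7], [5,6], [5,7], [6,7]
  2-simplices (14): [1,2,6], [1,2,7], [1,3,4], [1,3,6], [1,4,5], [1,5,7], [2,3,5], [2,3,7], [2,4,5], [2,4,6], [3,4,7], [3,5,6], [4,6,7], [5,6,7]

so the chain groups are C_0 ≅ Z^7, C_1 ≅ Z^21, C_2 ≅ Z^14.

Boundary ∂_1: C_1 → C_0 is given by ∂[p,q] = [q] − [p].
This gives a 7×21 integer matrix of rank 6; reducing to Smith normal form yields diagonal entries (1,1,1,1,1,1).

∂_2: C_2 → C_1 sends each 2-simplex [p,q,r] to [q,r] − [p,r] + [p,q]. For instance
  ∂[1,3,6] = [3,6] − [1,6] + [1,3],
  ∂[1,5,7] = [5,7] − [1,7] + [1,5].
As a 21×14 matrix over Z this has rank 13, with invariant factors (1,1,1,1,1,1,1,1,1,1,1,1,1).

From H_k ≅ ker(∂_k) / im(∂_{k+1}) we obtain:

  H_0: rank C_0 − rank ∂_1 = 7 − 6 = 1, and the invariant factors of ∂_1 are all 1, so H_0 ≅ Z.

H_0 ≅ Z.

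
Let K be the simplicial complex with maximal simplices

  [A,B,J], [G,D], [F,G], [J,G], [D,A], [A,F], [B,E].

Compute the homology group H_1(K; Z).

Take the total order A < B < D < E < F < G < J on the vertex set. Then K (dimension 2) consists of the simplices:

  0-simplices (7): A, B, D, E, F, G, J
  1-simplices (9): AB, AD, AF, AJ, BE, BJ, DG, FG, GJ
  2-simplices (1): ABJ

giving chain groups C_0 ≅ Z^7, C_1 ≅ Z^9, C_2 ≅ Z^1.

Boundary ∂_1: C_1 → C_0 sends each edge [p,q] (with p < q) to q − p. For instance
  ∂AF = F − A.
As a 7×9 matrix over Z this has rank 6, with invariant factors (1,1,1,1,1,1).

Boundary ∂_2: C_2 → C_1 sends each 2-simplex [p,q,r] to [q,r] − [p,r] + [p,q]. For instance
  ∂ABJ = BJ − AJ + AB.
The resulting 9×1 matrix has rank 1, and its Smith normal form has invariant factors (1).

Computing H_k = (kernel of ∂_k) / (image of ∂_{k+1}):

  H_1: rank ker ∂_1 − rank ∂_2 = (9 − 6) − 1 = 2, and the invariant factors of ∂_2 are all 1, so H_1 ≅ Z^2.

H_1 ≅ Z^2.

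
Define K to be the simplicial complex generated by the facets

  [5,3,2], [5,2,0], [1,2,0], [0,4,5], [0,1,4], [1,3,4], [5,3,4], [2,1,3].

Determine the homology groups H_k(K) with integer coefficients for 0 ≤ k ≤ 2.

H_0 ≅ Z,  H_1 = 0,  H_2 ≅ Z.

We work with the vertex ordering 0 < 1 < 2 < 3 < 4 < 5. The simplices of K, each written with vertices in increasing order, are:

  0-simplices (6): [0], [1], [2], [3], [4], [5]
  1-simplices (12): [0,1], [0,2], [0,4], [0,5], [1,2], [1,3], [1,4], [2,3], [2,5], [3,4], [3,5], [4,5]
  2-simplices (8): [0,1,2], [0,1,4], [0,2,5], [0,4,5], [1,2,3], [1,3,4], [2,3,5], [3,4,5]

so the chain groups are C_0 ≅ Z^6, C_1 ≅ Z^12, C_2 ≅ Z^8.

∂_1: C_1 → C_0 is given by ∂[p,q] = [q] − [p].
As a 6×12 matrix over Z this has rank 5, with invariant factors (1,1,1,1,1).

The boundary map ∂_2: C_2 → C_1 maps a triangle to the signed sum of its edges. For instance
  ∂[1,3,4] = [3,4] − [1,4] + [1,3],
  ∂[2,3,5] = [3,5] − [2,5] + [2,3].
The resulting 12×8 matrix has rank 7, and its Smith normal form has invariant factors (1,1,1,1,1,1,1).

Now H_k = ker ∂_k / im ∂_{k+1}, so:

  H_0: rank C_0 − rank ∂_1 = 6 − 5 = 1, and the invariant factors of ∂_1 are all 1, so H_0 ≅ Z.
  H_1: rank ker ∂_1 − rank ∂_2 = (12 − 5) − 7 = 0, and the invariant factors of ∂_2 are all 1, so H_1 ≅ 0.
  H_2: rank ker ∂_2 − rank ∂_3 = (8 − 7) − 0 = 1, and there is no ∂_3, so H_2 ≅ Z.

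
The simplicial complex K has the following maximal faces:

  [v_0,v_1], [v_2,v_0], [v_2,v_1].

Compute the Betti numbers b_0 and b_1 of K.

b_0 = 1, b_1 = 1.

We work with the vertex ordering v_0 < v_1 < v_2. The simplices of K, each written with vertices in increasing order, are:

  0-simplices (3): [v_0], [v_1], [v_2]
  1-simplices (3): [v_0,v_1], [v_0,v_2], [v_1,v_2]

Hence C_0 ≅ Z^3, C_1 ≅ Z^3.

∂_1: C_1 → C_0 sends each edge [p,q] (with p < q) to q − p. For instance
  ∂[v_0,v_2] = [v_2] − [v_0].
This gives a 3×3 integer matrix of rank 2; reducing to Smith normal form yields diagonal entries (1,1).

Computing H_k = (kernel of ∂_k) / (image of ∂_{k+1}):

  H_0: rank C_0 − rank ∂_1 = 3 − 2 = 1, and the invariant factors of ∂_1 are all 1, so H_0 = Z.
  H_1: rank ker ∂_1 − rank ∂_2 = (3 − 2) − 0 = 1, and there is no ∂_2, so H_1 = Z.

As a check, the Euler characteristic is 3 − 3 = 0, which agrees with 1 − 1 = 0.

Hence the Betti numbers are b_0 = 1, b_1 = 1.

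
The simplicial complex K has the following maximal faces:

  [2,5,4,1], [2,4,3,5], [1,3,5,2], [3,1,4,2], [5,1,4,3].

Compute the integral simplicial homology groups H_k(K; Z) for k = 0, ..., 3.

H_0 = Z,  H_1 = 0,  H_2 = 0,  H_3 = Z.

Take the total order 1 < 2 < 3 < 4 < 5 on the vertex set. Then K (dimension 3) consists of the simplices:

  0-simplices (5): [1], [2], [3], [4], [5]
  1-simplices (10): [1,2], [1,3], [1,4], [1,5], [2,3], [2,4], [2,5], [3,4], [3,5], [4,5]
  2-simplices (10): [1,2,3], [1,2,4], [1,2,5], [1,3,4], [1,3,5], [1,4,5], [2,3,4], [2,3,5], [2,4,5], [3,4,5]
  3-simplices (5): [1,2,3,4], [1,2,3,5], [1,2,4,5], [1,3,4,5], [2,3,4,5]

so the chain groups are C_0 ≅ Z^5, C_1 ≅ Z^10, C_2 ≅ Z^10, C_3 ≅ Z^5.

∂_1: C_1 → C_0 maps an edge to its endpoints' difference, ∂[p,q] = q − p. For instance
  ∂[2,4] = [4] − [2].
The 5×10 boundary matrix has rank 4 and Smith normal form diag(1,1,1,1).

Boundary ∂_2: C_2 → C_1 sends each 2-simplex [p,q,r] to [q,r] − [p,r] + [p,q]. For instance
  ∂[2,3,5] = [3,5] − [2,5] + [2,3],
  ∂[1,4,5] = [4,5] − [1,5] + [1,4].
The resulting 10×10 matrix has rank 6, and its Smith normal form has invariant factors (1,1,1,1,1,1).

Boundary ∂_3: C_3 → C_2 sends each 3-simplex σ to the alternating sum Σ_i (−1)^i (σ with its i-th vertex removed). For instance
  ∂[1,2,3,4] = [2,3,4] − [1,3,4] + [1,2,4] − [1,2,3],
  ∂[1,2,4,5] = [2,4,5] − [1,4,5] + [1,2,5] − [1,2,4].
The resulting 10×5 matrix has rank 4, and its Smith normal form has invariant factors (1,1,1,1).

From H_k ≅ ker(∂_k) / im(∂_{k+1}) we obtain:

  H_0: rank C_0 − rank ∂_1 = 5 − 4 = 1, and the invariant factors of ∂_1 are all 1, so H_0 = Z.
  H_1: rank ker ∂_1 − rank ∂_2 = (10 − 4) − 6 = 0, and the invariant factors of ∂_2 are all 1, so H_1 = 0.
  H_2: rank ker ∂_2 − rank ∂_3 = (10 − 6) − 4 = 0, and the invariant factors of ∂_3 are all 1, so H_2 = 0.
  H_3: rank ker ∂_3 − rank ∂_4 = (5 − 4) − 0 = 1, and there is no ∂_4, so H_3 = Z.

As a check, the Euler characteristic is 5 − 10 + 10 − 5 = 0, which agrees with 1 − 0 + 0 − 1 = 0.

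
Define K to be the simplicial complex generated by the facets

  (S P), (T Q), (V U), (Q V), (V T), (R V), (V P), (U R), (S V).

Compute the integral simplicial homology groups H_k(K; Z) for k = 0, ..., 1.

H_0 = Z,  H_1 = Z^3.

Fix the vertex order P < Q < R < S < T < U < V and write every simplex with vertices in increasing order. Then dim K = 1 and the simplices of K are:

  0-simplices (7): P, Q, R, S, T, U, V
  1-simplices (9): PS, PV, QT, QV, RU, RV, SV, TV, UV

Hence C_0 ≅ Z^7, C_1 ≅ Z^9.

The boundary map ∂_1: C_1 → C_0 is given by ∂[p,q] = [q] − [p].
This gives a 7×9 integer matrix of rank 6; reducing to Smith normal form yields diagonal entries (1,1,1,1,1,1).

Computing H_k = (kernel of ∂_k) / (image of ∂_{k+1}):

  H_0: rank C_0 − rank ∂_1 = 7 − 6 = 1, and the invariant factors of ∂_1 are all 1, so H_0 = Z.
  H_1: rank ker ∂_1 − rank ∂_2 = (9 − 6) − 0 = 3, and there is no ∂_2, so H_1 = Z^3.

As a check, the Euler characteristic is 7 − 9 = -2, which agrees with 1 − 3 = -2.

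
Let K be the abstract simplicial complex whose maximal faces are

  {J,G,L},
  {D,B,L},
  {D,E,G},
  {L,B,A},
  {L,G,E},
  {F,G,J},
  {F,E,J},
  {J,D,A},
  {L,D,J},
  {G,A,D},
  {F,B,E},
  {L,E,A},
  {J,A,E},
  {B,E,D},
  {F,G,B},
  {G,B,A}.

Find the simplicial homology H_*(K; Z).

Take the total order A < B < D < E < F < G < J < L on the vertex set. Then K (dimension 2) consists of the simplices:

  0-simplices (8): A, B, D, E, F, G, J, L
  1-simplices (24): AB, AD, AE, AG, AJ, AL, BD, BE, BF, BG, BL, DE, DG, DJ, DL, EF, EG, EJ, EL, FG, FJ, GJ, GL, JL
  2-simplices (16): ABG, ABL, ADG, ADJ, AEJ, AEL, BDE, BDL, BEF, BFG, DEG, DJL, EFJ, EGL, FGJ, GJL

Hence C_0 ≅ Z^8, C_1 ≅ Z^24, C_2 ≅ Z^16.

Boundary ∂_1: C_1 → C_0 maps an edge to its endpoints' difference, ∂[p,q] = q − p. For instance
  ∂EG = G − E.
This gives a 8×24 integer matrix of rank 7; reducing to Smith normal form yields diagonal entries (1,1,1,1,1,1,1).

The boundary map ∂_2: C_2 → C_1 sends each 2-simplex [p,q,r] to [q,r] − [p,r] + [p,q]. For instance
  ∂AEJ = EJ − AJ + AE,
  ∂ADG = DG − AG + AD.
This gives a 24×16 integer matrix of rank 15; reducing to Smith normal form yields diagonal entries (1,1,1,1,1,1,1,1,1,1,1,1,1,1,1).

Computing H_k = (kernel of ∂_k) / (image of ∂_{k+1}):

  H_0: rank C_0 − rank ∂_1 = 8 − 7 = 1, and the invariant factors of ∂_1 are all 1, so H_0 ≅ Z.
  H_1: rank ker ∂_1 − rank ∂_2 = (24 − 7) − 15 = 2, and the invariant factors of ∂_2 are all 1, so H_1 ≅ Z^2.
  H_2: rank ker ∂_2 − rank ∂_3 = (16 − 15) − 0 = 1, and there is no ∂_3, so H_2 ≅ Z.

H_0 ≅ Z,  H_1 ≅ Z^2,  H_2 ≅ Z.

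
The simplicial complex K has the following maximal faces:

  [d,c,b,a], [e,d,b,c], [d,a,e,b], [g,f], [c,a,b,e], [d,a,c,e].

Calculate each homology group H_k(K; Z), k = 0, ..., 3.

H_0 ≅ Z^2,  H_1 = 0,  H_2 = 0,  H_3 ≅ Z.

K has 7 vertices, 11 edges, 10 triangles, 5 3-simplices.
rank ∂_0 = 0, rank ∂_1 = 5 ⇒ b_0 = 7 − 0 − 5 = 2; all invariant factors of ∂_1 are 1 so no torsion. So H_0 ≅ Z^2.
rank ∂_1 = 5, rank ∂_2 = 6 ⇒ b_1 = 11 − 5 − 6 = 0; all invariant factors of ∂_2 are 1 so no torsion. So H_1 ≅ 0.
rank ∂_2 = 6, rank ∂_3 = 4 ⇒ b_2 = 10 − 6 − 4 = 0; all invariant factors of ∂_3 are 1 so no torsion. So H_2 ≅ 0.
rank ∂_3 = 4, rank ∂_4 = 0 ⇒ b_3 = 5 − 4 − 0 = 1. So H_3 ≅ Z.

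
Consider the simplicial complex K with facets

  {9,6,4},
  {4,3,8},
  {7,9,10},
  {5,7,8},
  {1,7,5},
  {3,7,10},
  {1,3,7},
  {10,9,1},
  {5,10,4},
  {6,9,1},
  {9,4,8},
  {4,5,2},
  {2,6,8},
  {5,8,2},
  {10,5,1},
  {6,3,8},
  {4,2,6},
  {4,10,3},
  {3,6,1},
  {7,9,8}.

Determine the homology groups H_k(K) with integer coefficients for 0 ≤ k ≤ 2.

Take the total order 1 < 2 < 3 < 4 < 5 < 6 < 7 < 8 < 9 < 10 on the vertex set. Then K (dimension 2) consists of the simplices:

  0-simplices (10): [1], [2], [3], [4], [5], [6], [7], [8], [9], [10]
  1-simplices (30): (30 of them)
  2-simplices (20): (20 of them)

giving chain groups C_0 ≅ Z^10, C_1 ≅ Z^30, C_2 ≅ Z^20.

Boundary ∂_1: C_1 → C_0 is given by ∂[p,q] = [q] − [p]. For instance
  ∂[3,6] = [6] − [3].
This gives a 10×30 integer matrix of rank 9; reducing to Smith normal form yields diagonal entries (1,1,1,1,1,1,1,1,1).

Boundary ∂_2: C_2 → C_1 sends each 2-simplex [p,q,r] to [q,r] − [p,r] + [p,q]. For instance
  ∂[2,4,5] = [4,5] − [2,5] + [2,4],
  ∂[1,3,6] = [3,6] − [1,6] + [1,3].
As a 30×20 matrix over Z this has rank 20, with invariant factors (1,1,1,1,1,1,1,1,1,1,1,1,1,1,1,1,1,1,1,2).

Computing H_k = (kernel of ∂_k) / (image of ∂_{k+1}):

  H_0: rank C_0 − rank ∂_1 = 10 − 9 = 1, and the invariant factors of ∂_1 are all 1, so H_0 = Z.
  H_1: rank ker ∂_1 − rank ∂_2 = (30 − 9) − 20 = 1, and ∂_2 has invariant factor 2 > 1, so H_1 = Z ⊕ Z_2.
  H_2: rank ker ∂_2 − rank ∂_3 = (20 − 20) − 0 = 0, and there is no ∂_3, so H_2 = 0.

As a check, the Euler characteristic is 10 − 30 + 20 = 0, which agrees with 1 − 1 + 0 = 0.

H_0 = Z,  H_1 = Z ⊕ Z_2,  H_2 = 0.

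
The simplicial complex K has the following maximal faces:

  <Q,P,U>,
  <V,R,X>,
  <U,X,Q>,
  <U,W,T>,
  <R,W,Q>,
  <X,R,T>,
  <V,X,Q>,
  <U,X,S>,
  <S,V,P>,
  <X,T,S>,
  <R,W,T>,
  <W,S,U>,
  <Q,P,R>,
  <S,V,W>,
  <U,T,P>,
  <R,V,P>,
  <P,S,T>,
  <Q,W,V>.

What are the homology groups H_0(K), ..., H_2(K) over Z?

Take the total order P < Q < R < S < T < U < V < W < X on the vertex set. Then K (dimension 2) consists of the simplices:

  0-simplices (9): P, Q, R, S, T, U, V, W, X
  1-simplices (27): PQ, PR, PS, PT, PU, PV, QR, QU, QV, QW, QX, RT, RV, RW, RX, ST, SU, SV, SW, SX, TU, TW, TX, UW, UX, VW, VX
  2-simplices (18): PQR, PQU, PRV, PST, PSV, PTU, QRW, QUX, QVW, QVX, RTW, RTX, RVX, STX, SUW, SUX, SVW, TUW

giving chain groups C_0 ≅ Z^9, C_1 ≅ Z^27, C_2 ≅ Z^18.

∂_1: C_1 → C_0 maps an edge to its endpoints' difference, ∂[p,q] = q − p.
This gives a 9×27 integer matrix of rank 8; reducing to Smith normal form yields diagonal entries (1,1,1,1,1,1,1,1).

∂_2: C_2 → C_1 maps a triangle to the signed sum of its edges. For instance
  ∂RTX = TX − RX + RT,
  ∂PST = ST − PT + PS.
This gives a 27×18 integer matrix of rank 18; reducing to Smith normal form yields diagonal entries (1,1,1,1,1,1,1,1,1,1,1,1,1,1,1,1,1,2).

Computing H_k = (kernel of ∂_k) / (image of ∂_{k+1}):

  H_0: rank C_0 − rank ∂_1 = 9 − 8 = 1, and the invariant factors of ∂_1 are all 1, so H_0 ≅ Z.
  H_1: rank ker ∂_1 − rank ∂_2 = (27 − 8) − 18 = 1, and ∂_2 has invariant factor 2 > 1, so H_1 ≅ Z ⊕ Z_2.
  H_2: rank ker ∂_2 − rank ∂_3 = (18 − 18) − 0 = 0, and there is no ∂_3, so H_2 ≅ 0.

H_0 ≅ Z,  H_1 ≅ Z ⊕ Z_2,  H_2 = 0.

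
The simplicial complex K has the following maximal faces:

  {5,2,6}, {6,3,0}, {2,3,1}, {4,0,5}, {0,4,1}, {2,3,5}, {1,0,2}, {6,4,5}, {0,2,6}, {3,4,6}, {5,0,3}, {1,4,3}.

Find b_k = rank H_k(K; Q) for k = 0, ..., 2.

b_0 = 1, b_1 = 0, b_2 = 0.

Order the vertices as 0 < 1 < 2 < 3 < 4 < 5 < 6. Listing each simplex with vertices in this order, K has dimension 2 with simplices:

  0-simplices (7): [0], [1], [2], [3], [4], [5], [6]
  1-simplices (18): [0,1], [0,2], [0,3], [0,4], [0,5], [0,6], [1,2], [1,3], [1,4], [2,3], [2,5], [2,6], [3,4], [3,5], [3,6], [4,5], [4,6], [5,6]
  2-simplices (12): [0,1,2], [0,1,4], [0,2,6], [0,3,5], [0,3,6], [0,4,5], [1,2,3], [1,3,4], [2,3,5], [2,5,6], [3,4,6], [4,5,6]

so the chain groups are C_0 ≅ Z^7, C_1 ≅ Z^18, C_2 ≅ Z^12.

The boundary map ∂_1: C_1 → C_0 maps an edge to its endpoints' difference, ∂[p,q] = q − p. For instance
  ∂[3,4] = [4] − [3].
The 7×18 boundary matrix has rank 6 and Smith normal form diag(1,1,1,1,1,1).

The boundary map ∂_2: C_2 → C_1 acts by ∂[p,q,r] = [q,r] − [p,r] + [p,q]. For instance
  ∂[3,4,6] = [4,6] − [3,6] + [3,4],
  ∂[2,5,6] = [5,6] − [2,6] + [2,5].
The 18×12 boundary matrix has rank 12 and Smith normal form diag(1,1,1,1,1,1,1,1,1,1,1,2).

Reading off H_k = ker ∂_k / im ∂_{k+1}:

  H_0: rank C_0 − rank ∂_1 = 7 − 6 = 1, and the invariant factors of ∂_1 are all 1, so H_0 = Z.
  H_1: rank ker ∂_1 − rank ∂_2 = (18 − 6) − 12 = 0, and ∂_2 has invariant factor 2 > 1, so H_1 = Z/2.
  H_2: rank ker ∂_2 − rank ∂_3 = (12 − 12) − 0 = 0, and there is no ∂_3, so H_2 = 0.

As a check, the Euler characteristic is 7 − 18 + 12 = 1, which agrees with 1 − 0 + 0 = 1.

Hence the Betti numbers are b_0 = 1, b_1 = 0, b_2 = 0.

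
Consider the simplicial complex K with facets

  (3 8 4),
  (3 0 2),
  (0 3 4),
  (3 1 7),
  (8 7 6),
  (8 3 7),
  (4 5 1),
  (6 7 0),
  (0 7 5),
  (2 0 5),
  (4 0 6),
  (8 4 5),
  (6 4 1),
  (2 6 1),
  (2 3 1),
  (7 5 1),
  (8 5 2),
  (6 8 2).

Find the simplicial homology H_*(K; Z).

Take the total order 0 < 1 < 2 < 3 < 4 < 5 < 6 < 7 < 8 on the vertex set. Then K (dimension 2) consists of the simplices:

  0-simplices (9): [0], [1], [2], [3], [4], [5], [6], [7], [8]
  1-simplices (27): (27 of them)
  2-simplices (18): [0,2,3], [0,2,5], [0,3,4], [0,4,6], [0,5,7], [0,6,7], [1,2,3], [1,2,6], [1,3,7], [1,4,5], [1,4,6], [1,5,7], [2,5,8], [2,6,8], [3,4,8], [3,7,8], [4,5,8], [6,7,8]

Hence C_0 ≅ Z^9, C_1 ≅ Z^27, C_2 ≅ Z^18.

Boundary ∂_1: C_1 → C_0 sends each edge [p,q] (with p < q) to q − p.
As a 9×27 matrix over Z this has rank 8, with invariant factors (1,1,1,1,1,1,1,1).

∂_2: C_2 → C_1 acts by ∂[p,q,r] = [q,r] − [p,r] + [p,q]. For instance
  ∂[1,4,5] = [4,5] − [1,5] + [1,4],
  ∂[1,4,6] = [4,6] − [1,6] + [1,4].
As a 27×18 matrix over Z this has rank 17, with invariant factors (1,1,1,1,1,1,1,1,1,1,1,1,1,1,1,1,1).

Computing H_k = (kernel of ∂_k) / (image of ∂_{k+1}):

  H_0: rank C_0 − rank ∂_1 = 9 − 8 = 1, and the invariant factors of ∂_1 are all 1, so H_0 = Z.
  H_1: rank ker ∂_1 − rank ∂_2 = (27 − 8) − 17 = 2, and the invariant factors of ∂_2 are all 1, so H_1 = Z^2.
  H_2: rank ker ∂_2 − rank ∂_3 = (18 − 17) − 0 = 1, and there is no ∂_3, so H_2 = Z.

As a check, the Euler characteristic is 9 − 27 + 18 = 0, which agrees with 1 − 2 + 1 = 0.
(K is a triangulation of the torus T^2.)

H_0 = Z,  H_1 = Z^2,  H_2 = Z.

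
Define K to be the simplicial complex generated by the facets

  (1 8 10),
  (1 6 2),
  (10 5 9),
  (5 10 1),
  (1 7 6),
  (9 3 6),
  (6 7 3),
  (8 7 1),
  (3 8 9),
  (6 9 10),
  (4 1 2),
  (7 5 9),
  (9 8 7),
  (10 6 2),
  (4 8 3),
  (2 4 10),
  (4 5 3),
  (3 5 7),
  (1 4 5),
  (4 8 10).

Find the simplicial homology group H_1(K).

Fix the vertex order 1 < 2 < 3 < 4 < 5 < 6 < 7 < 8 < 9 < 10 and write every simplex with vertices in increasing order. Then dim K = 2 and the simplices of K are:

  0-simplices (10): [1], [2], [3], [4], [5], [6], [7], [8], [9], [10]
  1-simplices (30): (30 of them)
  2-simplices (20): (20 of them)

Hence C_0 ≅ Z^10, C_1 ≅ Z^30, C_2 ≅ Z^20.

The boundary map ∂_1: C_1 → C_0 is given by ∂[p,q] = [q] − [p]. For instance
  ∂[1,10] = [10] − [1].
This gives a 10×30 integer matrix of rank 9; reducing to Smith normal form yields diagonal entries (1,1,1,1,1,1,1,1,1).

Boundary ∂_2: C_2 → C_1 acts by ∂[p,q,r] = [q,r] − [p,r] + [p,q]. For instance
  ∂[1,7,8] = [7,8] − [1,8] + [1,7],
  ∂[3,5,7] = [5,7] − [3,7] + [3,5].
This gives a 30×20 integer matrix of rank 20; reducing to Smith normal form yields diagonal entries (1,1,1,1,1,1,1,1,1,1,1,1,1,1,1,1,1,1,1,2).

Reading off H_k = ker ∂_k / im ∂_{k+1}:

  H_1: rank ker ∂_1 − rank ∂_2 = (30 − 9) − 20 = 1, and ∂_2 has invariant factor 2 > 1, so H_1 = Z ⊕ Z/2.

H_1 ≅ Z ⊕ Z/2.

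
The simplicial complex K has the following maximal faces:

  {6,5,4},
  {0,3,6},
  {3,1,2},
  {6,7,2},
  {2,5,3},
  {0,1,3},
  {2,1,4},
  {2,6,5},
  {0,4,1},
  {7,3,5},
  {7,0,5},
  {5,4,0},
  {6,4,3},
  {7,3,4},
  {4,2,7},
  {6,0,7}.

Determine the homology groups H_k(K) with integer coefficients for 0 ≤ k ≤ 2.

H_0 ≅ Z,  H_1 ≅ Z^2,  H_2 ≅ Z.

Take the total order 0 < 1 < 2 < 3 < 4 < 5 < 6 < 7 on the vertex set. Then K (dimension 2) consists of the simplices:

  0-simplices (8): [0], [1], [2], [3], [4], [5], [6], [7]
  1-simplices (24): (24 of them)
  2-simplices (16): [0,1,3], [0,1,4], [0,3,6], [0,4,5], [0,5,7], [0,6,7], [1,2,3], [1,2,4], [2,3,5], [2,4,7], [2,5,6], [2,6,7], [3,4,6], [3,4,7], [3,5,7], [4,5,6]

Hence C_0 ≅ Z^8, C_1 ≅ Z^24, C_2 ≅ Z^16.

∂_1: C_1 → C_0 is given by ∂[p,q] = [q] − [p].
This gives a 8×24 integer matrix of rank 7; reducing to Smith normal form yields diagonal entries (1,1,1,1,1,1,1).

The boundary map ∂_2: C_2 → C_1 acts by ∂[p,q,r] = [q,r] − [p,r] + [p,q]. For instance
  ∂[2,3,5] = [3,5] − [2,5] + [2,3],
  ∂[0,4,5] = [4,5] − [0,5] + [0,4].
This gives a 24×16 integer matrix of rank 15; reducing to Smith normal form yields diagonal entries (1,1,1,1,1,1,1,1,1,1,1,1,1,1,1).

Reading off H_k = ker ∂_k / im ∂_{k+1}:

  H_0: rank C_0 − rank ∂_1 = 8 − 7 = 1, and the invariant factors of ∂_1 are all 1, so H_0 = Z.
  H_1: rank ker ∂_1 − rank ∂_2 = (24 − 7) − 15 = 2, and the invariant factors of ∂_2 are all 1, so H_1 = Z^2.
  H_2: rank ker ∂_2 − rank ∂_3 = (16 − 15) − 0 = 1, and there is no ∂_3, so H_2 = Z.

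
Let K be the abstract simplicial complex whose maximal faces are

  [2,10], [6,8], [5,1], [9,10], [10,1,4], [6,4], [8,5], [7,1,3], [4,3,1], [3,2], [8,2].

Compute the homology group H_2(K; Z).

H_2 = 0.

Fix the vertex order 1 < 2 < 3 < 4 < 5 < 6 < 7 < 8 < 9 < 10 and write every simplex with vertices in increasing order. Then dim K = 2 and the simplices of K are:

  0-simplices (10): [1], [2], [3], [4], [5], [6], [7], [8], [9], [10]
  1-simplices (15): [1,3], [1,4], [1,5], [1,7], [1,10], [2,3], [2,8], [2,10], [3,4], [3,7], [4,6], [4,10], [5,8], [6,8], [9,10]
  2-simplices (3): [1,3,4], [1,3,7], [1,4,10]

Hence C_0 ≅ Z^10, C_1 ≅ Z^15, C_2 ≅ Z^3.

∂_1: C_1 → C_0 is given by ∂[p,q] = [q] − [p].
The resulting 10×15 matrix has rank 9, and its Smith normal form has invariant factors (1,1,1,1,1,1,1,1,1).

Boundary ∂_2: C_2 → C_1 sends each 2-simplex [p,q,r] to [q,r] − [p,r] + [p,q]. For instance
  ∂[1,3,7] = [3,7] − [1,7] + [1,3],
  ∂[1,3,4] = [3,4] − [1,4] + [1,3].
The resulting 15×3 matrix has rank 3, and its Smith normal form has invariant factors (1,1,1).

Computing H_k = (kernel of ∂_k) / (image of ∂_{k+1}):

  H_2: rank ker ∂_2 − rank ∂_3 = (3 − 3) − 0 = 0, and there is no ∂_3, so H_2 ≅ 0.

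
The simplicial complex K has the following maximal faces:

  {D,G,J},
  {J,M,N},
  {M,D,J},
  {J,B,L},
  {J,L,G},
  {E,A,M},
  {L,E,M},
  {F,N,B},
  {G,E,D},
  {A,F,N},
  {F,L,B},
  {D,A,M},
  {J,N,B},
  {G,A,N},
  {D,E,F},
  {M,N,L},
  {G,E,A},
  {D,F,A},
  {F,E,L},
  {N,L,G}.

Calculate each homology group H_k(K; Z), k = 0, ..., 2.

We work with the vertex ordering A < B < D < E < F < G < J < L < M < N. The simplices of K, each written with vertices in increasing order, are:

  0-simplices (10): A, B, D, E, F, G, J, L, M, N
  1-simplices (30): AD, AE, AF, AG, AM, AN, BF, BJ, BL, BN, DE, DF, DG, DJ, DM, EF, EG, EL, EM, FL, FN, GJ, GL, GN, JL, JM, JN, LM, LN, MN
  2-simplices (20): ADF, ADM, AEG, AEM, AFN, AGN, BFL, BFN, BJL, BJN, DEF, DEG, DGJ, DJM, EFL, ELM, GJL, GLN, JMN, LMN

Hence C_0 ≅ Z^10, C_1 ≅ Z^30, C_2 ≅ Z^20.

∂_1: C_1 → C_0 is given by ∂[p,q] = [q] − [p].
As a 10×30 matrix over Z this has rank 9, with invariant factors (1,1,1,1,1,1,1,1,1).

The boundary map ∂_2: C_2 → C_1 sends each 2-simplex [p,q,r] to [q,r] − [p,r] + [p,q]. For instance
  ∂DGJ = GJ − DJ + DG,
  ∂DEG = EG − DG + DE.
This gives a 30×20 integer matrix of rank 20; reducing to Smith normal form yields diagonal entries (1,1,1,1,1,1,1,1,1,1,1,1,1,1,1,1,1,1,1,2).

Reading off H_k = ker ∂_k / im ∂_{k+1}:

  H_0: rank C_0 − rank ∂_1 = 10 − 9 = 1, and the invariant factors of ∂_1 are all 1, so H_0 = Z.
  H_1: rank ker ∂_1 − rank ∂_2 = (30 − 9) − 20 = 1, and ∂_2 has invariant factor 2 > 1, so H_1 = Z ⊕ Z/2Z.
  H_2: rank ker ∂_2 − rank ∂_3 = (20 − 20) − 0 = 0, and there is no ∂_3, so H_2 = 0.

(K is a triangulation of the Klein bottle.)

H_0 = Z,  H_1 = Z ⊕ Z/2Z,  H_2 = 0.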